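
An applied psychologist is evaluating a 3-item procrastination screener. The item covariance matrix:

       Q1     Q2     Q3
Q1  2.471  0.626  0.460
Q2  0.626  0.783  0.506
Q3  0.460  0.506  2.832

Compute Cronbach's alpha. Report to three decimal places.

sum of item variances = 2.471 + 0.783 + 2.832 = 6.086
Sum of the distinct covariances = 1.592
σ²_T = 6.086 + 2 × 1.592 = 9.270
α = (k/(k−1))·(1 − sum of item variances/σ²_T) = (3/2)·(1 − 6.086/9.270) = 0.515

Cronbach's alpha = 0.515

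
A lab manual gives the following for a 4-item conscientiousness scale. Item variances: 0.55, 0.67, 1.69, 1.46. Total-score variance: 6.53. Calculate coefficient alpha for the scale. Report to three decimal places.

ΣVar(i) = 0.55 + 0.67 + 1.69 + 1.46 = 4.37
α = (k/(k−1))·(1 − ΣVar(i)/σ²_total) = (4/3)·(1 − 4.37/6.53) = 0.441

α = 0.441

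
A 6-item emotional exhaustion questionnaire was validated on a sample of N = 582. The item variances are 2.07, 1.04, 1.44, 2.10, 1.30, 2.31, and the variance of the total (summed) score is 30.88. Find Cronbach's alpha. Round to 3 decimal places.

sum of item variances = 2.07 + 1.04 + 1.44 + 2.10 + 1.30 + 2.31 = 10.26
α = (k/(k−1))·(1 − sum of item variances/total variance) = (6/5)·(1 − 10.26/30.88) = 0.801

α = 0.801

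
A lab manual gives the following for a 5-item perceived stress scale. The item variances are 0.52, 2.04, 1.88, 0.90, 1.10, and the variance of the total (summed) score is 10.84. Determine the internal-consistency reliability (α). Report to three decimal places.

Σσᵢ² = 0.52 + 2.04 + 1.88 + 0.90 + 1.10 = 6.44
α = (k/(k−1))·(1 − Σσᵢ²/σ²_total) = (5/4)·(1 − 6.44/10.84) = 0.507

α = 0.507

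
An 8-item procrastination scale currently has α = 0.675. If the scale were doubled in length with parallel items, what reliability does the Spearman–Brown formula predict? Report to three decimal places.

Length factor m = 2
α' = m·α / (1 + (m−1)·α)
   = 2 × 0.675 / (1 + (2 − 1) × 0.675)
   = 1.3500 / 1.6750 = 0.806

predicted reliability = 0.806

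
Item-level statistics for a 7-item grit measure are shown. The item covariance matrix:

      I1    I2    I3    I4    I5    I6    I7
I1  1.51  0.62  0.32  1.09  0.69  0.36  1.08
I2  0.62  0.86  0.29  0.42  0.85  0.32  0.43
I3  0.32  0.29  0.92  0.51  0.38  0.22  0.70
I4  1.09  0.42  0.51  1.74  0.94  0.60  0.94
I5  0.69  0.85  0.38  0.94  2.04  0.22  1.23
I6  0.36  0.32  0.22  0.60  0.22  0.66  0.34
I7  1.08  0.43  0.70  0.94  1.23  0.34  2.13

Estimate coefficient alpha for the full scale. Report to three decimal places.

coefficient alpha = 0.838

Σσᵢ² = 1.51 + 0.86 + 0.92 + 1.74 + 2.04 + 0.66 + 2.13 = 9.86
Sum of the distinct covariances = 12.55
σ²_total = 9.86 + 2 × 12.55 = 34.96
α = (k/(k−1))·(1 − Σσᵢ²/σ²_total) = (7/6)·(1 − 9.86/34.96) = 0.838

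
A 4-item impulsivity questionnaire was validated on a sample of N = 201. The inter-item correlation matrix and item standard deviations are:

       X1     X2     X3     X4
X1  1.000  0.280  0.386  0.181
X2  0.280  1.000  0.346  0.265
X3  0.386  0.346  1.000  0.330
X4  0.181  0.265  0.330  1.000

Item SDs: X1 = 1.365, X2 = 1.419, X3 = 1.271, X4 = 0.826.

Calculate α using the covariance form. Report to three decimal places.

Σσ²ᵢ = 1.365² + 1.419² + 1.271² + 0.826² = 6.1745
Covariances σ_ij = r_ij · s_i · s_j:
  σ(X1,X2) = 0.280 × 1.365 × 1.419 = 0.5423
  σ(X1,X3) = 0.386 × 1.365 × 1.271 = 0.6697
  σ(X1,X4) = 0.181 × 1.365 × 0.826 = 0.2041
  σ(X2,X3) = 0.346 × 1.419 × 1.271 = 0.6240
  σ(X2,X4) = 0.265 × 1.419 × 0.826 = 0.3106
  σ(X3,X4) = 0.330 × 1.271 × 0.826 = 0.3464
σ²_T = Σσ²ᵢ + 2·Σσ_ij = 6.1745 + 2 × 2.6971 = 11.5687
α = (4/3)·(1 − 6.1745/11.5687) = 0.622

α = 0.622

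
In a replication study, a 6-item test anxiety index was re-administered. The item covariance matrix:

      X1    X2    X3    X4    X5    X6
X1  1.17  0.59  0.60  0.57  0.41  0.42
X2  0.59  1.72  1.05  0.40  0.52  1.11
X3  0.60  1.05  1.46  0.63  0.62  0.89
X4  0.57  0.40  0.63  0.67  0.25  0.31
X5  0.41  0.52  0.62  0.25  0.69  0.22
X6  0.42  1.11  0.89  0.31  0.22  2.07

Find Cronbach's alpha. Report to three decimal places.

Cronbach's alpha = 0.826

Σσ²ᵢ = 1.17 + 1.72 + 1.46 + 0.67 + 0.69 + 2.07 = 7.78
Sum of off-diagonal covariances = 8.59
σ²_total = 7.78 + 2 × 8.59 = 24.96
α = (k/(k−1))·(1 − Σσ²ᵢ/σ²_total) = (6/5)·(1 − 7.78/24.96) = 0.826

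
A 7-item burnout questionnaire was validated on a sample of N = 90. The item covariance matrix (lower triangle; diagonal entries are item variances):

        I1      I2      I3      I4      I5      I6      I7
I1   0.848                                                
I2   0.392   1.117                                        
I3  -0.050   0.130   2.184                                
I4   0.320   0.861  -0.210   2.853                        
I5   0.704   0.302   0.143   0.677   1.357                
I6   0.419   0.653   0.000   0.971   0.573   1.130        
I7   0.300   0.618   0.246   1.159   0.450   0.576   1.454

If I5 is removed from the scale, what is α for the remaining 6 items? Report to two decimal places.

α = 0.69

Remaining items: I1, I2, I3, I4, I6, I7 (k = 6).
Σσᵢ² = 0.848 + 1.117 + 2.184 + 2.853 + 1.130 + 1.454 = 9.586
Var(T) = 9.586 + 2 × 6.385 = 22.356
α (item deleted) = (6/5)·(1 − 9.586/22.356) = 0.69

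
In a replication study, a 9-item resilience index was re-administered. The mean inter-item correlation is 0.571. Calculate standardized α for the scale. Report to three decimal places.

Standardized α = k·r̄ / (1 + (k−1)·r̄) = 9 × 0.571 / (1 + 8 × 0.571)
  = 5.1390 / 5.5680 = 0.923

standardized α = 0.923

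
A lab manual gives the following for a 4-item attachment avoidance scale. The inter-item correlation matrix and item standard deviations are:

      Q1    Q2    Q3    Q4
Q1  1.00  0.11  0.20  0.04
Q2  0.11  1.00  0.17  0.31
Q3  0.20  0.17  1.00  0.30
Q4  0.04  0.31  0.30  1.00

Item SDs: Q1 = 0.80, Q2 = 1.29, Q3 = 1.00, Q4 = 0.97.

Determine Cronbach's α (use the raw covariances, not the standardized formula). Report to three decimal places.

Σσ²ᵢ = 0.80² + 1.29² + 1.00² + 0.97² = 4.2450
Covariances σ_ij = r_ij · s_i · s_j:
  σ(Q1,Q2) = 0.11 × 0.80 × 1.29 = 0.1135
  σ(Q1,Q3) = 0.20 × 0.80 × 1.00 = 0.1600
  σ(Q1,Q4) = 0.04 × 0.80 × 0.97 = 0.0310
  σ(Q2,Q3) = 0.17 × 1.29 × 1.00 = 0.2193
  σ(Q2,Q4) = 0.31 × 1.29 × 0.97 = 0.3879
  σ(Q3,Q4) = 0.30 × 1.00 × 0.97 = 0.2910
σ²_T = Σσ²ᵢ + 2·Σσ_ij = 4.2450 + 2 × 1.2027 = 6.6504
α = (4/3)·(1 − 4.2450/6.6504) = 0.482

Cronbach's α = 0.482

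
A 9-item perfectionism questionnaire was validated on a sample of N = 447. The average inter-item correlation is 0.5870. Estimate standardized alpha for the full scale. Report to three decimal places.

standardized alpha = 0.927

Standardized α = k·r̄ / (1 + (k−1)·r̄) = 9 × 0.5870 / (1 + 8 × 0.5870)
  = 5.2830 / 5.6960 = 0.927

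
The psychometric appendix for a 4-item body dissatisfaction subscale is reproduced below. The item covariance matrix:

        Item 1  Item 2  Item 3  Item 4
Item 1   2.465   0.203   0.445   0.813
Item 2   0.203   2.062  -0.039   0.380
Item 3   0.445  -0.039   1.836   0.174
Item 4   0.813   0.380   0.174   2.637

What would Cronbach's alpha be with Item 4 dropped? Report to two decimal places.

Remaining items: Item 1, Item 2, Item 3 (k = 3).
ΣVar(i) = 2.465 + 2.062 + 1.836 = 6.363
total variance = 6.363 + 2 × 0.609 = 7.581
α (item deleted) = (3/2)·(1 − 6.363/7.581) = 0.24

α = 0.24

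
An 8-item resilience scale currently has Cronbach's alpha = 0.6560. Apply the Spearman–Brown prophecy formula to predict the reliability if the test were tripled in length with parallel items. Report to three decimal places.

Length factor m = 3
α' = m·α / (1 + (m−1)·α)
   = 3 × 0.6560 / (1 + (3 − 1) × 0.6560)
   = 1.9680 / 2.3120 = 0.851

predicted reliability = 0.851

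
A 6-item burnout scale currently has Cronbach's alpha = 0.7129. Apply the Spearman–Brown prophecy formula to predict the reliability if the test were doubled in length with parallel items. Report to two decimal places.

Length factor m = 2
α' = m·α / (1 + (m−1)·α)
   = 2 × 0.7129 / (1 + (2 − 1) × 0.7129)
   = 1.4258 / 1.7129 = 0.83

predicted reliability = 0.83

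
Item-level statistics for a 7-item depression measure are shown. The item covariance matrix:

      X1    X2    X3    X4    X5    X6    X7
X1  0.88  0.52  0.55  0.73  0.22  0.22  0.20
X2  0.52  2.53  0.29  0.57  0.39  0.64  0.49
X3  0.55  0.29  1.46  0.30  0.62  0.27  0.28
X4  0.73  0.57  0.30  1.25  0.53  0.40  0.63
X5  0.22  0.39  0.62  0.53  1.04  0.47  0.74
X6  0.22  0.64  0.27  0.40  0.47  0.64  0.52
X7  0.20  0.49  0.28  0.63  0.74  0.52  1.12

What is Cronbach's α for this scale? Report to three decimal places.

Cronbach's α = 0.796

ΣVar(i) = 0.88 + 2.53 + 1.46 + 1.25 + 1.04 + 0.64 + 1.12 = 8.92
Sum of the distinct covariances = 9.58
total variance = 8.92 + 2 × 9.58 = 28.08
α = (k/(k−1))·(1 − ΣVar(i)/total variance) = (7/6)·(1 − 8.92/28.08) = 0.796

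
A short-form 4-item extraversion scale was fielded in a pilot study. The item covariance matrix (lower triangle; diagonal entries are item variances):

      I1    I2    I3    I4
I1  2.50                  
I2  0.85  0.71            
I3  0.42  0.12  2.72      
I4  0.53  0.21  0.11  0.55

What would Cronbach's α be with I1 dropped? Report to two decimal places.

α = 0.27

Remaining items: I2, I3, I4 (k = 3).
Σσᵢ² = 0.71 + 2.72 + 0.55 = 3.98
Var(T) = 3.98 + 2 × 0.44 = 4.86
α (item deleted) = (3/2)·(1 − 3.98/4.86) = 0.27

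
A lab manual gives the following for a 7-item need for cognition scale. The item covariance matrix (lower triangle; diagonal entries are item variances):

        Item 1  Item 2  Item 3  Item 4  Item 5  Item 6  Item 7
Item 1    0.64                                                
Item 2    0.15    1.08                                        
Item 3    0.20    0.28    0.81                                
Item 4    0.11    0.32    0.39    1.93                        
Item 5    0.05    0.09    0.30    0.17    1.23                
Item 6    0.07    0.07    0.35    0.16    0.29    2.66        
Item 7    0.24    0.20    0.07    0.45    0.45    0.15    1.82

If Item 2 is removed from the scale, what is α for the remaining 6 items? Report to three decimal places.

α = 0.518

Remaining items: Item 1, Item 3, Item 4, Item 5, Item 6, Item 7 (k = 6).
Σσ²ᵢ = 0.64 + 0.81 + 1.93 + 1.23 + 2.66 + 1.82 = 9.09
σ²_T = 9.09 + 2 × 3.45 = 15.99
α (item deleted) = (6/5)·(1 − 9.09/15.99) = 0.518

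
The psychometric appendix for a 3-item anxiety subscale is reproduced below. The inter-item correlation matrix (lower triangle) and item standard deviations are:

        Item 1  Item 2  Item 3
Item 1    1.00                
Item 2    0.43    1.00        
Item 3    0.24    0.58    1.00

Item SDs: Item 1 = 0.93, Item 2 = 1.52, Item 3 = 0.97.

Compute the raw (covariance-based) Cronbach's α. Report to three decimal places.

Σσ²ᵢ = 0.93² + 1.52² + 0.97² = 4.1162
Covariances σ_ij = r_ij · s_i · s_j:
  σ(Item 1,Item 2) = 0.43 × 0.93 × 1.52 = 0.6078
  σ(Item 1,Item 3) = 0.24 × 0.93 × 0.97 = 0.2165
  σ(Item 2,Item 3) = 0.58 × 1.52 × 0.97 = 0.8552
σ²_T = Σσ²ᵢ + 2·Σσ_ij = 4.1162 + 2 × 1.6795 = 7.4752
α = (3/2)·(1 − 4.1162/7.4752) = 0.674

Cronbach's α = 0.674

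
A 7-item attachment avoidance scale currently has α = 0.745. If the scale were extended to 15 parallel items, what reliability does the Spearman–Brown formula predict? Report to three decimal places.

Length factor m = 15/7 = 2.1429
α' = m·α / (1 + (m−1)·α)
   = 15/7 × 0.745 / (1 + (15/7 − 1) × 0.745)
   = 1.5964 / 1.8514 = 0.862

predicted reliability = 0.862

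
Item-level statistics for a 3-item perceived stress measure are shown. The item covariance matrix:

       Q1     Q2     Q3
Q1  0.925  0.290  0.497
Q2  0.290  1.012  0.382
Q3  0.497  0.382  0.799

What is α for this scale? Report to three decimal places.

α = 0.691

ΣVar(i) = 0.925 + 1.012 + 0.799 = 2.736
Sum of the distinct covariances = 1.169
total variance = 2.736 + 2 × 1.169 = 5.074
α = (k/(k−1))·(1 − ΣVar(i)/total variance) = (3/2)·(1 − 2.736/5.074) = 0.691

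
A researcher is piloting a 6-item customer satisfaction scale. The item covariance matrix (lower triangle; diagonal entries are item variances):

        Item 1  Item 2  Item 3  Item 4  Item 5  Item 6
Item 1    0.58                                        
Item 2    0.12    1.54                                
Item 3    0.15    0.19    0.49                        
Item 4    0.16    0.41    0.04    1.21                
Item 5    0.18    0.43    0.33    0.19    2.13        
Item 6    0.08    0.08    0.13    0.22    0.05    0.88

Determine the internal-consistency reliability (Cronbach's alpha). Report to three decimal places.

Cronbach's alpha = 0.536

sum of item variances = 0.58 + 1.54 + 0.49 + 1.21 + 2.13 + 0.88 = 6.83
Σ_{i<j} σ_ij = 2.76
Var(T) = 6.83 + 2 × 2.76 = 12.35
α = (k/(k−1))·(1 − sum of item variances/Var(T)) = (6/5)·(1 − 6.83/12.35) = 0.536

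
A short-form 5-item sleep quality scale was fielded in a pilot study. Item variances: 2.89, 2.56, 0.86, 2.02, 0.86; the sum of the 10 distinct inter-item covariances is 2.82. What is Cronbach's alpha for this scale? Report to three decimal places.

α = 0.475

Σσᵢ² = 2.89 + 2.56 + 0.86 + 2.02 + 0.86 = 9.19
Sum of distinct covariances = 2.82
Var(T) = Σσᵢ² + 2·Σcov = 9.19 + 2 × 2.82 = 14.83
α = (5/4)·(1 − 9.19/14.83) = 0.475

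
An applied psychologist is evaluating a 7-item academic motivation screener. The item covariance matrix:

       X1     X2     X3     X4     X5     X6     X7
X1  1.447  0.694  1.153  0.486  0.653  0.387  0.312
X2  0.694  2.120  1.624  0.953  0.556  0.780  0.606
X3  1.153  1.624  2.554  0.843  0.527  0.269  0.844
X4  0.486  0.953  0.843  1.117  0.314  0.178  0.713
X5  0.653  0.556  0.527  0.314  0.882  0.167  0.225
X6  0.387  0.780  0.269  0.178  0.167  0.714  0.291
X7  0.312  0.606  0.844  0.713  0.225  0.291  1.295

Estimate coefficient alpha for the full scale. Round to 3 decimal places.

ΣVar(i) = 1.447 + 2.120 + 2.554 + 1.117 + 0.882 + 0.714 + 1.295 = 10.129
Σ_{i<j} σ_ij = 12.575
σ²_total = 10.129 + 2 × 12.575 = 35.279
α = (k/(k−1))·(1 − ΣVar(i)/σ²_total) = (7/6)·(1 − 10.129/35.279) = 0.832

α = 0.832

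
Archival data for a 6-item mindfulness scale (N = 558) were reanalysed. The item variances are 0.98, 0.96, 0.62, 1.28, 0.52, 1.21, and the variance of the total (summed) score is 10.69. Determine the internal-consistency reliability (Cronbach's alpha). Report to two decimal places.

ΣVar(i) = 0.98 + 0.96 + 0.62 + 1.28 + 0.52 + 1.21 = 5.57
α = (k/(k−1))·(1 − ΣVar(i)/Var(T)) = (6/5)·(1 − 5.57/10.69) = 0.57

α = 0.57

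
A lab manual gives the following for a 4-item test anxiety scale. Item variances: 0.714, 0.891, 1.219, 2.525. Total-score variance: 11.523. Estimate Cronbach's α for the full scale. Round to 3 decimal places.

Σσᵢ² = 0.714 + 0.891 + 1.219 + 2.525 = 5.349
α = (k/(k−1))·(1 − Σσᵢ²/Var(T)) = (4/3)·(1 − 5.349/11.523) = 0.714

α = 0.714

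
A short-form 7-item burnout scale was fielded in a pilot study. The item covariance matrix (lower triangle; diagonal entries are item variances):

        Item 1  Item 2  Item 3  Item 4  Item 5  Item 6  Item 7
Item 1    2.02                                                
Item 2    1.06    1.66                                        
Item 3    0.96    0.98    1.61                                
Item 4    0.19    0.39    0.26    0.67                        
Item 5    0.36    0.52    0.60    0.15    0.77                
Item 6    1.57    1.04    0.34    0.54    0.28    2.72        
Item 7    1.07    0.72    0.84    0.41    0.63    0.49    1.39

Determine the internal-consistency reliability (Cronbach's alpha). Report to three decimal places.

Cronbach's alpha = 0.831

ΣVar(i) = 2.02 + 1.66 + 1.61 + 0.67 + 0.77 + 2.72 + 1.39 = 10.84
Sum of the distinct covariances = 13.40
σ²_T = 10.84 + 2 × 13.40 = 37.64
α = (k/(k−1))·(1 − ΣVar(i)/σ²_T) = (7/6)·(1 − 10.84/37.64) = 0.831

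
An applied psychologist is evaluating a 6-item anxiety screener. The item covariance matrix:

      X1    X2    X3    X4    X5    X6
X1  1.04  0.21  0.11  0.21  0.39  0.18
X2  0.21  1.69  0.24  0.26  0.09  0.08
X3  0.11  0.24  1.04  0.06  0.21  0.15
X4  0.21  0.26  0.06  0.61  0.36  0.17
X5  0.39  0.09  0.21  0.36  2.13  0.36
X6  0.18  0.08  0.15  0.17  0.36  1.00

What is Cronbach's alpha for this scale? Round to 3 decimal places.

Σσ²ᵢ = 1.04 + 1.69 + 1.04 + 0.61 + 2.13 + 1.00 = 7.51
Sum of off-diagonal covariances = 3.08
σ²_total = 7.51 + 2 × 3.08 = 13.67
α = (k/(k−1))·(1 − Σσ²ᵢ/σ²_total) = (6/5)·(1 − 7.51/13.67) = 0.541

Cronbach's alpha = 0.541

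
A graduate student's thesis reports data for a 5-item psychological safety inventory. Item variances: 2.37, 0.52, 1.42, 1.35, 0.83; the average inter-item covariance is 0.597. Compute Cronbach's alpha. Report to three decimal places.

Cronbach's alpha = 0.810

Σσᵢ² = 2.37 + 0.52 + 1.42 + 1.35 + 0.83 = 6.49
Sum of the 10 distinct covariances = 10 × 0.597 = 5.970
σ²_T = Σσᵢ² + 2·Σcov = 6.49 + 2 × 5.970 = 18.430
α = (5/4)·(1 − 6.49/18.430) = 0.810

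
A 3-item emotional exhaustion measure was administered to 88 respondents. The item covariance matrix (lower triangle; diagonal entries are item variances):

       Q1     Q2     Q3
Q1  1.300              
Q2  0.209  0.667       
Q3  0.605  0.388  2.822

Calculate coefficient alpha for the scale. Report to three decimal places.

sum of item variances = 1.300 + 0.667 + 2.822 = 4.789
Sum of the distinct covariances = 1.202
Var(T) = 4.789 + 2 × 1.202 = 7.193
α = (k/(k−1))·(1 − sum of item variances/Var(T)) = (3/2)·(1 − 4.789/7.193) = 0.501

α = 0.501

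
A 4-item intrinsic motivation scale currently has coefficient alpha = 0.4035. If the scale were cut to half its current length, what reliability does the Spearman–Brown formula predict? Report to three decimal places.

predicted reliability = 0.253

Length factor m = 1/2
α' = m·α / (1 − (1−m)·α)
   = 1/2 × 0.4035 / (1 − (1 − 1/2) × 0.4035)
   = 0.2018 / 0.7983 = 0.253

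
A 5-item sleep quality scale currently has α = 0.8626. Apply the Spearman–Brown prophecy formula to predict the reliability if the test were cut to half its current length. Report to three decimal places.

predicted reliability = 0.758

Length factor m = 1/2
α' = m·α / (1 − (1−m)·α)
   = 1/2 × 0.8626 / (1 − (1 − 1/2) × 0.8626)
   = 0.4313 / 0.5687 = 0.758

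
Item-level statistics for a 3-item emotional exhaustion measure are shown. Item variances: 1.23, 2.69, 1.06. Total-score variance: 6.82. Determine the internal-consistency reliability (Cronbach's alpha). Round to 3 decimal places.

Σσ²ᵢ = 1.23 + 2.69 + 1.06 = 4.98
α = (k/(k−1))·(1 − Σσ²ᵢ/Var(T)) = (3/2)·(1 − 4.98/6.82) = 0.405

Cronbach's alpha = 0.405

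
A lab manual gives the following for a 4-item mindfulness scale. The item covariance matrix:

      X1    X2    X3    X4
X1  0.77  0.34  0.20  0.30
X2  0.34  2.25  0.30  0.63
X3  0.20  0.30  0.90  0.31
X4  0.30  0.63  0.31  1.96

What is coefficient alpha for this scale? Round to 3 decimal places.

coefficient alpha = 0.552

ΣVar(i) = 0.77 + 2.25 + 0.90 + 1.96 = 5.88
Σ_{i<j} σ_ij = 2.08
σ²_total = 5.88 + 2 × 2.08 = 10.04
α = (k/(k−1))·(1 − ΣVar(i)/σ²_total) = (4/3)·(1 − 5.88/10.04) = 0.552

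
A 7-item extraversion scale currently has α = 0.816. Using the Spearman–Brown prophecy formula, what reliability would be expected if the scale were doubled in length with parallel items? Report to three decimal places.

Length factor m = 2
α' = m·α / (1 + (m−1)·α)
   = 2 × 0.816 / (1 + (2 − 1) × 0.816)
   = 1.6320 / 1.8160 = 0.899

predicted reliability = 0.899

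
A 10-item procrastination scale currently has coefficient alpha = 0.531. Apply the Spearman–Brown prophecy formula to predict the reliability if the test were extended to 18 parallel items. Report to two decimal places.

Length factor m = 18/10 = 1.8000
α' = m·α / (1 + (m−1)·α)
   = 18/10 × 0.531 / (1 + (18/10 − 1) × 0.531)
   = 0.9558 / 1.4248 = 0.67

predicted reliability = 0.67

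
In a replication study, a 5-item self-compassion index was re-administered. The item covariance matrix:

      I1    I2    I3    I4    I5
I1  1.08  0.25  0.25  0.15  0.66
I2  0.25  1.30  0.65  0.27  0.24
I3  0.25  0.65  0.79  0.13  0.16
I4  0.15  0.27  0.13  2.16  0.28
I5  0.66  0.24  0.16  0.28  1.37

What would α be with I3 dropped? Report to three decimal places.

α = 0.513

Remaining items: I1, I2, I4, I5 (k = 4).
ΣVar(i) = 1.08 + 1.30 + 2.16 + 1.37 = 5.91
σ²_total = 5.91 + 2 × 1.85 = 9.61
α (item deleted) = (4/3)·(1 − 5.91/9.61) = 0.513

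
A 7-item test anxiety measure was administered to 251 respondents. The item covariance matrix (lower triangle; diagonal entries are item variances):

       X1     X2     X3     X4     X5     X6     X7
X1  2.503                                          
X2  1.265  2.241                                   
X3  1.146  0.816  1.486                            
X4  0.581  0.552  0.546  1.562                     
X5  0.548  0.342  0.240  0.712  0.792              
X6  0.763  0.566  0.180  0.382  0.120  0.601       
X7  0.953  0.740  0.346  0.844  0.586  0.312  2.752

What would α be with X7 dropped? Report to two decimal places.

α = 0.79

Remaining items: X1, X2, X3, X4, X5, X6 (k = 6).
sum of item variances = 2.503 + 2.241 + 1.486 + 1.562 + 0.792 + 0.601 = 9.185
σ²_total = 9.185 + 2 × 8.759 = 26.703
α (item deleted) = (6/5)·(1 − 9.185/26.703) = 0.79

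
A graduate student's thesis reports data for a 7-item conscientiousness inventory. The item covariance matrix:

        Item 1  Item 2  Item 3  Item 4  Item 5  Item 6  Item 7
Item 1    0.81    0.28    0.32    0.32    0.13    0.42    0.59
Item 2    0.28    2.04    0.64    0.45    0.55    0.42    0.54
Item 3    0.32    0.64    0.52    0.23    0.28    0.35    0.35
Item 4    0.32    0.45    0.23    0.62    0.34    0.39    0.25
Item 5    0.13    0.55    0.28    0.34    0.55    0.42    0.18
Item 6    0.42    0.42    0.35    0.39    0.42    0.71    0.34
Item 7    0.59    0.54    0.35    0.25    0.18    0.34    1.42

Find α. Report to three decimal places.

α = 0.817

sum of item variances = 0.81 + 2.04 + 0.52 + 0.62 + 0.55 + 0.71 + 1.42 = 6.67
Sum of the distinct covariances = 7.79
Var(T) = 6.67 + 2 × 7.79 = 22.25
α = (k/(k−1))·(1 − sum of item variances/Var(T)) = (7/6)·(1 − 6.67/22.25) = 0.817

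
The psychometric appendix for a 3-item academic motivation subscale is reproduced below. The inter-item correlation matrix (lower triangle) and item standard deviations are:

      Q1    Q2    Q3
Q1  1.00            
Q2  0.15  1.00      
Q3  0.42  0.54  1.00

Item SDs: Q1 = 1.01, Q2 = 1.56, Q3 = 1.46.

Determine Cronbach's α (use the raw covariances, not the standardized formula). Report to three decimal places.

Σσ²ᵢ = 1.01² + 1.56² + 1.46² = 5.5853
Covariances σ_ij = r_ij · s_i · s_j:
  σ(Q1,Q2) = 0.15 × 1.01 × 1.56 = 0.2363
  σ(Q1,Q3) = 0.42 × 1.01 × 1.46 = 0.6193
  σ(Q2,Q3) = 0.54 × 1.56 × 1.46 = 1.2299
σ²_T = Σσ²ᵢ + 2·Σσ_ij = 5.5853 + 2 × 2.0855 = 9.7563
α = (3/2)·(1 − 5.5853/9.7563) = 0.641

Cronbach's α = 0.641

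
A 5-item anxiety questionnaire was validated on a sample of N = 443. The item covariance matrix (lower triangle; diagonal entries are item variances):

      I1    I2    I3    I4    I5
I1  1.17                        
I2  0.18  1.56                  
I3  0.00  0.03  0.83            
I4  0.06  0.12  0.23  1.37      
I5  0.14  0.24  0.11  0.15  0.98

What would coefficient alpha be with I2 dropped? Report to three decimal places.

α = 0.321

Remaining items: I1, I3, I4, I5 (k = 4).
sum of item variances = 1.17 + 0.83 + 1.37 + 0.98 = 4.35
Var(T) = 4.35 + 2 × 0.69 = 5.73
α (item deleted) = (4/3)·(1 − 4.35/5.73) = 0.321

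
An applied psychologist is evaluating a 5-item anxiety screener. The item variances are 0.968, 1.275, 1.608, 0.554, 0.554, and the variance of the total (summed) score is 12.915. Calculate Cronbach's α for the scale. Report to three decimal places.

Σσ²ᵢ = 0.968 + 1.275 + 1.608 + 0.554 + 0.554 = 4.959
α = (k/(k−1))·(1 − Σσ²ᵢ/total variance) = (5/4)·(1 − 4.959/12.915) = 0.770

Cronbach's α = 0.770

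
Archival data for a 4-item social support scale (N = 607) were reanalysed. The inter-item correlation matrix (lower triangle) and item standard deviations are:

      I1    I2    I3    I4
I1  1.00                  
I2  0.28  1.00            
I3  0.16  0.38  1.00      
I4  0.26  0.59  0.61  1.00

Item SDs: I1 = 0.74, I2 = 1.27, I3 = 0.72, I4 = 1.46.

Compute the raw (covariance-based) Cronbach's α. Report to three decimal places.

α = 0.707

Σσ²ᵢ = 0.74² + 1.27² + 0.72² + 1.46² = 4.8105
Covariances σ_ij = r_ij · s_i · s_j:
  σ(I1,I2) = 0.28 × 0.74 × 1.27 = 0.2631
  σ(I1,I3) = 0.16 × 0.74 × 0.72 = 0.0852
  σ(I1,I4) = 0.26 × 0.74 × 1.46 = 0.2809
  σ(I2,I3) = 0.38 × 1.27 × 0.72 = 0.3475
  σ(I2,I4) = 0.59 × 1.27 × 1.46 = 1.0940
  σ(I3,I4) = 0.61 × 0.72 × 1.46 = 0.6412
σ²_T = Σσ²ᵢ + 2·Σσ_ij = 4.8105 + 2 × 2.7119 = 10.2343
α = (4/3)·(1 − 4.8105/10.2343) = 0.707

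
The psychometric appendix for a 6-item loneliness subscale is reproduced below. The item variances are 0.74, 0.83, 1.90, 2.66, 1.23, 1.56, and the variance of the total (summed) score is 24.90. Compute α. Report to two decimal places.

α = 0.77

ΣVar(i) = 0.74 + 0.83 + 1.90 + 2.66 + 1.23 + 1.56 = 8.92
α = (k/(k−1))·(1 − ΣVar(i)/σ²_total) = (6/5)·(1 − 8.92/24.90) = 0.77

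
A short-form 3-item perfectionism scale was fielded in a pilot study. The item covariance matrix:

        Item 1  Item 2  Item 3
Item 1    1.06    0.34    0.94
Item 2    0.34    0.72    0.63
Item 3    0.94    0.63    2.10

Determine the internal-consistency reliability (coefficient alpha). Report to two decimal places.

α = 0.74

sum of item variances = 1.06 + 0.72 + 2.10 = 3.88
Sum of the distinct covariances = 1.91
total variance = 3.88 + 2 × 1.91 = 7.70
α = (k/(k−1))·(1 − sum of item variances/total variance) = (3/2)·(1 − 3.88/7.70) = 0.74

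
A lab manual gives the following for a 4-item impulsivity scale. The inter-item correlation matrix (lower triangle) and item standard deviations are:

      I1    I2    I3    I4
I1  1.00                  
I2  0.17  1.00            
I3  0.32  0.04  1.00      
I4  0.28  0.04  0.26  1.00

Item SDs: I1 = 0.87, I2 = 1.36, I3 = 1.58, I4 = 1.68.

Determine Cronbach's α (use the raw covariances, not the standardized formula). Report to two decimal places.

Σσ²ᵢ = 0.87² + 1.36² + 1.58² + 1.68² = 7.9253
Covariances σ_ij = r_ij · s_i · s_j:
  σ(I1,I2) = 0.17 × 0.87 × 1.36 = 0.2011
  σ(I1,I3) = 0.32 × 0.87 × 1.58 = 0.4399
  σ(I1,I4) = 0.28 × 0.87 × 1.68 = 0.4092
  σ(I2,I3) = 0.04 × 1.36 × 1.58 = 0.0860
  σ(I2,I4) = 0.04 × 1.36 × 1.68 = 0.0914
  σ(I3,I4) = 0.26 × 1.58 × 1.68 = 0.6901
σ²_T = Σσ²ᵢ + 2·Σσ_ij = 7.9253 + 2 × 1.9177 = 11.7607
α = (4/3)·(1 − 7.9253/11.7607) = 0.43

α = 0.43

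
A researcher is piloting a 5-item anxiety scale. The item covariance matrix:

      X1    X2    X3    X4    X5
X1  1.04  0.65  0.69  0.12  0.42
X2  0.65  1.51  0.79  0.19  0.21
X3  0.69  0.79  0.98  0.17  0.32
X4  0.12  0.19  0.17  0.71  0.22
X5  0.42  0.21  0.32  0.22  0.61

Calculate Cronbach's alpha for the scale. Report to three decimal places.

ΣVar(i) = 1.04 + 1.51 + 0.98 + 0.71 + 0.61 = 4.85
Sum of off-diagonal covariances = 3.78
total variance = 4.85 + 2 × 3.78 = 12.41
α = (k/(k−1))·(1 − ΣVar(i)/total variance) = (5/4)·(1 − 4.85/12.41) = 0.761

α = 0.761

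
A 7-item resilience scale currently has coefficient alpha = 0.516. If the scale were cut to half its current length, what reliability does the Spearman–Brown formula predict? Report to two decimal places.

predicted reliability = 0.35

Length factor m = 1/2
α' = m·α / (1 − (1−m)·α)
   = 1/2 × 0.516 / (1 − (1 − 1/2) × 0.516)
   = 0.2580 / 0.7420 = 0.35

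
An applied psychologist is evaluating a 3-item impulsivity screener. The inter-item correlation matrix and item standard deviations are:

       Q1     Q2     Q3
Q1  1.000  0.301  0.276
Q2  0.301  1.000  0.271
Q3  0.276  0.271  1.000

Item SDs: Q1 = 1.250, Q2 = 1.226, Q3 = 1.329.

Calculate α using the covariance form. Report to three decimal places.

Σσ²ᵢ = 1.250² + 1.226² + 1.329² = 4.8318
Covariances σ_ij = r_ij · s_i · s_j:
  σ(Q1,Q2) = 0.301 × 1.250 × 1.226 = 0.4613
  σ(Q1,Q3) = 0.276 × 1.250 × 1.329 = 0.4585
  σ(Q2,Q3) = 0.271 × 1.226 × 1.329 = 0.4416
σ²_T = Σσ²ᵢ + 2·Σσ_ij = 4.8318 + 2 × 1.3614 = 7.5546
α = (3/2)·(1 − 4.8318/7.5546) = 0.541

α = 0.541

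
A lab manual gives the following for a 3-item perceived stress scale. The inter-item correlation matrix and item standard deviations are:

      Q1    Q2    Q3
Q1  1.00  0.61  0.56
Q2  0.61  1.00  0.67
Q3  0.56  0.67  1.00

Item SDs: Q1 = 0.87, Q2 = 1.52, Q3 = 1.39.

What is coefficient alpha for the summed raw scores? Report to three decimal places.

Σσ²ᵢ = 0.87² + 1.52² + 1.39² = 4.9994
Covariances σ_ij = r_ij · s_i · s_j:
  σ(Q1,Q2) = 0.61 × 0.87 × 1.52 = 0.8067
  σ(Q1,Q3) = 0.56 × 0.87 × 1.39 = 0.6772
  σ(Q2,Q3) = 0.67 × 1.52 × 1.39 = 1.4156
σ²_T = Σσ²ᵢ + 2·Σσ_ij = 4.9994 + 2 × 2.8995 = 10.7984
α = (3/2)·(1 − 4.9994/10.7984) = 0.806

coefficient alpha = 0.806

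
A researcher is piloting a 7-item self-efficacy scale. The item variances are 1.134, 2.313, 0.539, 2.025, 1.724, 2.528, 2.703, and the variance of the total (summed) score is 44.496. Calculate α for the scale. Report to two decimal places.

α = 0.83

sum of item variances = 1.134 + 2.313 + 0.539 + 2.025 + 1.724 + 2.528 + 2.703 = 12.966
α = (k/(k−1))·(1 − sum of item variances/σ²_total) = (7/6)·(1 − 12.966/44.496) = 0.83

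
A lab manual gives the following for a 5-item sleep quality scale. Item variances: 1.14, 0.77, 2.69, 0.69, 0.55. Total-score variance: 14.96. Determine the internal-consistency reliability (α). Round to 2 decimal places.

ΣVar(i) = 1.14 + 0.77 + 2.69 + 0.69 + 0.55 = 5.84
α = (k/(k−1))·(1 − ΣVar(i)/Var(T)) = (5/4)·(1 − 5.84/14.96) = 0.76

α = 0.76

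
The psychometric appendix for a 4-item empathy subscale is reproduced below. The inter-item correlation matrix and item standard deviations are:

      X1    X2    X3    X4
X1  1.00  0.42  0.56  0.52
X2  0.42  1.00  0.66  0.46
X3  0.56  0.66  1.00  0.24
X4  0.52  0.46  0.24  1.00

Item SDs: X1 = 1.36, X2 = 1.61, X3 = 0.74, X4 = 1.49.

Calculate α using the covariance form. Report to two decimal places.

α = 0.75

Σσ²ᵢ = 1.36² + 1.61² + 0.74² + 1.49² = 7.2094
Covariances σ_ij = r_ij · s_i · s_j:
  σ(X1,X2) = 0.42 × 1.36 × 1.61 = 0.9196
  σ(X1,X3) = 0.56 × 1.36 × 0.74 = 0.5636
  σ(X1,X4) = 0.52 × 1.36 × 1.49 = 1.0537
  σ(X2,X3) = 0.66 × 1.61 × 0.74 = 0.7863
  σ(X2,X4) = 0.46 × 1.61 × 1.49 = 1.1035
  σ(X3,X4) = 0.24 × 0.74 × 1.49 = 0.2646
σ²_T = Σσ²ᵢ + 2·Σσ_ij = 7.2094 + 2 × 4.6913 = 16.5920
α = (4/3)·(1 − 7.2094/16.5920) = 0.75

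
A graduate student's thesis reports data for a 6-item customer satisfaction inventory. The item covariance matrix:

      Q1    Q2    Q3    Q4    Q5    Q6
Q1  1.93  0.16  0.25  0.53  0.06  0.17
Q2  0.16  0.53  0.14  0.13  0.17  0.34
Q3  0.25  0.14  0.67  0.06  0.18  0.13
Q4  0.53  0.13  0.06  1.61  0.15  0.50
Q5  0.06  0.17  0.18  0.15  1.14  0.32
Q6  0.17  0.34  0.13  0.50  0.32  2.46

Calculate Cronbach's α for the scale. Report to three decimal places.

Σσᵢ² = 1.93 + 0.53 + 0.67 + 1.61 + 1.14 + 2.46 = 8.34
Σ_{i<j} σ_ij = 3.29
Var(T) = 8.34 + 2 × 3.29 = 14.92
α = (k/(k−1))·(1 − Σσᵢ²/Var(T)) = (6/5)·(1 − 8.34/14.92) = 0.529

α = 0.529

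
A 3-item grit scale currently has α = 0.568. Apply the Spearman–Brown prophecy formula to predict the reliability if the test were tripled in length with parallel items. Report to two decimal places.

predicted reliability = 0.80

Length factor m = 3
α' = m·α / (1 + (m−1)·α)
   = 3 × 0.568 / (1 + (3 − 1) × 0.568)
   = 1.7040 / 2.1360 = 0.80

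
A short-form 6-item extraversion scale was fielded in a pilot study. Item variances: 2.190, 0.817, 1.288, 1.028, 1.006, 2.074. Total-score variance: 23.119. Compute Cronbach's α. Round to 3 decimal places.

Cronbach's α = 0.764

Σσᵢ² = 2.190 + 0.817 + 1.288 + 1.028 + 1.006 + 2.074 = 8.403
α = (k/(k−1))·(1 − Σσᵢ²/Var(T)) = (6/5)·(1 − 8.403/23.119) = 0.764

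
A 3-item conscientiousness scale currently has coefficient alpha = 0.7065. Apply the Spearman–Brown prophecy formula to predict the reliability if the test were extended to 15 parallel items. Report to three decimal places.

predicted reliability = 0.923

Length factor m = 15/3 = 5.0000
α' = m·α / (1 + (m−1)·α)
   = 15/3 × 0.7065 / (1 + (15/3 − 1) × 0.7065)
   = 3.5325 / 3.8260 = 0.923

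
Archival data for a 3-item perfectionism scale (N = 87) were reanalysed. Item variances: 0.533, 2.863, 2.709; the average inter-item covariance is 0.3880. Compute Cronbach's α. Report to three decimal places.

Cronbach's α = 0.414

Σσᵢ² = 0.533 + 2.863 + 2.709 = 6.105
Sum of the 3 distinct covariances = 3 × 0.3880 = 1.1640
total variance = Σσᵢ² + 2·Σcov = 6.105 + 2 × 1.1640 = 8.4330
α = (3/2)·(1 − 6.105/8.4330) = 0.414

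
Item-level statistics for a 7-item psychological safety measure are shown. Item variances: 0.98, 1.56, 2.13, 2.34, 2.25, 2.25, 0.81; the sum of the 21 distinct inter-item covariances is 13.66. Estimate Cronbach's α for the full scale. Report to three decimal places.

Σσᵢ² = 0.98 + 1.56 + 2.13 + 2.34 + 2.25 + 2.25 + 0.81 = 12.32
Sum of distinct covariances = 13.66
σ²_total = Σσᵢ² + 2·Σcov = 12.32 + 2 × 13.66 = 39.64
α = (7/6)·(1 − 12.32/39.64) = 0.804

Cronbach's α = 0.804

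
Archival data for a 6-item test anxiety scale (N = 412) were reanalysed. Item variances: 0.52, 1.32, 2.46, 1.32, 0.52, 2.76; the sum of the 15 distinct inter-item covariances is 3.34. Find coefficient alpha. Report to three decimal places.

ΣVar(i) = 0.52 + 1.32 + 2.46 + 1.32 + 0.52 + 2.76 = 8.90
Sum of distinct covariances = 3.34
σ²_T = ΣVar(i) + 2·Σcov = 8.90 + 2 × 3.34 = 15.58
α = (6/5)·(1 − 8.90/15.58) = 0.515

α = 0.515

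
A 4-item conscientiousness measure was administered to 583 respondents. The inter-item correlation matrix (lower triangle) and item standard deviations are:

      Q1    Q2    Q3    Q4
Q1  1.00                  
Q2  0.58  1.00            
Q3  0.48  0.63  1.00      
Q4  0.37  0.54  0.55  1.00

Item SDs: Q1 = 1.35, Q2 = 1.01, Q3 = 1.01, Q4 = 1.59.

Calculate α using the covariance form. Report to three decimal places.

α = 0.789

Σσ²ᵢ = 1.35² + 1.01² + 1.01² + 1.59² = 6.3908
Covariances σ_ij = r_ij · s_i · s_j:
  σ(Q1,Q2) = 0.58 × 1.35 × 1.01 = 0.7908
  σ(Q1,Q3) = 0.48 × 1.35 × 1.01 = 0.6545
  σ(Q1,Q4) = 0.37 × 1.35 × 1.59 = 0.7942
  σ(Q2,Q3) = 0.63 × 1.01 × 1.01 = 0.6427
  σ(Q2,Q4) = 0.54 × 1.01 × 1.59 = 0.8672
  σ(Q3,Q4) = 0.55 × 1.01 × 1.59 = 0.8832
σ²_T = Σσ²ᵢ + 2·Σσ_ij = 6.3908 + 2 × 4.6326 = 15.6560
α = (4/3)·(1 − 6.3908/15.6560) = 0.789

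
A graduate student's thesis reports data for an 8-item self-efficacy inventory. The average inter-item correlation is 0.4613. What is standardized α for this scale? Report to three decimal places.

Standardized α = k·r̄ / (1 + (k−1)·r̄) = 8 × 0.4613 / (1 + 7 × 0.4613)
  = 3.6904 / 4.2291 = 0.873

standardized α = 0.873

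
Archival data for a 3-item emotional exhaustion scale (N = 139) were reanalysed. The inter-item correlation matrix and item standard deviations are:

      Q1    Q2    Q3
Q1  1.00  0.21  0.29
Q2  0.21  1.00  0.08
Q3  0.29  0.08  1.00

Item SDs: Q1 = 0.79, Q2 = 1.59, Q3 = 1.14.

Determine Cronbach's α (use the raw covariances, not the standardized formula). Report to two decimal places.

Cronbach's α = 0.35

Σσ²ᵢ = 0.79² + 1.59² + 1.14² = 4.4518
Covariances σ_ij = r_ij · s_i · s_j:
  σ(Q1,Q2) = 0.21 × 0.79 × 1.59 = 0.2638
  σ(Q1,Q3) = 0.29 × 0.79 × 1.14 = 0.2612
  σ(Q2,Q3) = 0.08 × 1.59 × 1.14 = 0.1450
σ²_T = Σσ²ᵢ + 2·Σσ_ij = 4.4518 + 2 × 0.6700 = 5.7918
α = (3/2)·(1 − 4.4518/5.7918) = 0.35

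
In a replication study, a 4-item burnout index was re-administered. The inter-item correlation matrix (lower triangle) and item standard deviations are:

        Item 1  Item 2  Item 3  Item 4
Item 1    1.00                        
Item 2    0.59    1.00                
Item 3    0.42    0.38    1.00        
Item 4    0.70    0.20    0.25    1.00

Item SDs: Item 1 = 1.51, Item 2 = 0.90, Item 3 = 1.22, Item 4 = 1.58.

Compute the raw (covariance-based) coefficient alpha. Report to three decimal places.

α = 0.741

Σσ²ᵢ = 1.51² + 0.90² + 1.22² + 1.58² = 7.0749
Covariances σ_ij = r_ij · s_i · s_j:
  σ(Item 1,Item 2) = 0.59 × 1.51 × 0.90 = 0.8018
  σ(Item 1,Item 3) = 0.42 × 1.51 × 1.22 = 0.7737
  σ(Item 1,Item 4) = 0.70 × 1.51 × 1.58 = 1.6701
  σ(Item 2,Item 3) = 0.38 × 0.90 × 1.22 = 0.4172
  σ(Item 2,Item 4) = 0.20 × 0.90 × 1.58 = 0.2844
  σ(Item 3,Item 4) = 0.25 × 1.22 × 1.58 = 0.4819
σ²_T = Σσ²ᵢ + 2·Σσ_ij = 7.0749 + 2 × 4.4291 = 15.9331
α = (4/3)·(1 − 7.0749/15.9331) = 0.741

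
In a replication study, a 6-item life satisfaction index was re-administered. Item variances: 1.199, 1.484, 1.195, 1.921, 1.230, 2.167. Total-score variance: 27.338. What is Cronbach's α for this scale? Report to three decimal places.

Cronbach's α = 0.796

ΣVar(i) = 1.199 + 1.484 + 1.195 + 1.921 + 1.230 + 2.167 = 9.196
α = (k/(k−1))·(1 − ΣVar(i)/σ²_T) = (6/5)·(1 − 9.196/27.338) = 0.796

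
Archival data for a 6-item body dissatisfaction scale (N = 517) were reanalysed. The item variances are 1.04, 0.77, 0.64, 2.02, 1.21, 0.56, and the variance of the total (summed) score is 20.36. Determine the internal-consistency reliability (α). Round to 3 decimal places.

α = 0.832

sum of item variances = 1.04 + 0.77 + 0.64 + 2.02 + 1.21 + 0.56 = 6.24
α = (k/(k−1))·(1 − sum of item variances/total variance) = (6/5)·(1 − 6.24/20.36) = 0.832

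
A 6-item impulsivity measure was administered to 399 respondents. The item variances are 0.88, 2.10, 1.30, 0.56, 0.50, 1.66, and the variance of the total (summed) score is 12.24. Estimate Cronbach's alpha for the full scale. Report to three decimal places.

sum of item variances = 0.88 + 2.10 + 1.30 + 0.56 + 0.50 + 1.66 = 7.00
α = (k/(k−1))·(1 − sum of item variances/total variance) = (6/5)·(1 − 7.00/12.24) = 0.514

α = 0.514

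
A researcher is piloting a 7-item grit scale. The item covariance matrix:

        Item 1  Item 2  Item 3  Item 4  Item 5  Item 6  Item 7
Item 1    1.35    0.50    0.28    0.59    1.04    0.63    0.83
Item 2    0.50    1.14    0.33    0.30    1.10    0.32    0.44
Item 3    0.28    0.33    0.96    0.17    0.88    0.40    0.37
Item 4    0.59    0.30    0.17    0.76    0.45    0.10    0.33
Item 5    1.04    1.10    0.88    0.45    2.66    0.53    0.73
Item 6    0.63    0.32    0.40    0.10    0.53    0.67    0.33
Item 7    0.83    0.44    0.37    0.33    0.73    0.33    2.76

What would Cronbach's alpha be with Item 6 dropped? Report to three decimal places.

Remaining items: Item 1, Item 2, Item 3, Item 4, Item 5, Item 7 (k = 6).
ΣVar(i) = 1.35 + 1.14 + 0.96 + 0.76 + 2.66 + 2.76 = 9.63
total variance = 9.63 + 2 × 8.34 = 26.31
α (item deleted) = (6/5)·(1 − 9.63/26.31) = 0.761

α = 0.761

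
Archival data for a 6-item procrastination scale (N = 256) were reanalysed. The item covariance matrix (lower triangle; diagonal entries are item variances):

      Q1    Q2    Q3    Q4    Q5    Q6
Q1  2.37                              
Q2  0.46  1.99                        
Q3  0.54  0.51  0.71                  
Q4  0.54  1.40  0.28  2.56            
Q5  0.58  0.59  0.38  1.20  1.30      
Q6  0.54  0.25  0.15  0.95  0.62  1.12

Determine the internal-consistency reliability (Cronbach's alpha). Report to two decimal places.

α = 0.77

Σσᵢ² = 2.37 + 1.99 + 0.71 + 2.56 + 1.30 + 1.12 = 10.05
Sum of the distinct covariances = 8.99
σ²_T = 10.05 + 2 × 8.99 = 28.03
α = (k/(k−1))·(1 − Σσᵢ²/σ²_T) = (6/5)·(1 − 10.05/28.03) = 0.77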